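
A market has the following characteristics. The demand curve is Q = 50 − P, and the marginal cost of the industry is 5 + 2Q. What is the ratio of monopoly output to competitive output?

Inverting demand: P = 50 − Q.
Monopoly sets MR = MC: 50 − 2Q = 5 + 2Q ⇒ Q = 11.25, P = 50 − 11.25 = 38.75.
Under competition P = MC: 50 − Q = 5 + 2Q ⇒ Q = 15, P = 35.
Ratio Q_m/Q_c = 11.25/15 = 0.75.

Q_m/Q_c = 0.75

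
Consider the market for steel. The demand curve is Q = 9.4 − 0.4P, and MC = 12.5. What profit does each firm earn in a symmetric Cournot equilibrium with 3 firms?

π_i = 3.025

Inverting demand: P = 23.5 − 2.5Q.
In a 3-firm Cournot equilibrium, symmetry and the first-order condition give q = (23.5 − 12.5)/(10) = 1.1. So Q = 3.3 and P = 15.25.
Each firm's profit = (15.25 − 12.5)·1.1 = 3.025.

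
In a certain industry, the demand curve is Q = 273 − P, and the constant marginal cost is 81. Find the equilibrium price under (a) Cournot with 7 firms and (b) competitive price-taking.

Inverting demand: P = 273 − Q.
With 7 symmetric Cournot firms, each firm's FOC gives 273 − 8q = 81, so q = 24, Q = 7·24 = 168, and P = 105.
Competitive firms price at marginal cost: P = 81, giving Q = 192.

Cournot: P = 105; Competition: P = 81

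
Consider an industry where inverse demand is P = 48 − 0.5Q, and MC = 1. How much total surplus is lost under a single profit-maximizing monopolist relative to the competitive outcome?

Under competition P = MC = 1, so Q = (48 − 1)/0.5 = 94.
The monopolist equates marginal revenue to marginal cost: 48 − Q = 1, so Q = 47. From demand, P = 24.5.
DWL is the triangle between Q = 47 and Q = 94: ½·(94 − 47)·(24.5 − 1) = 552.25.

DWL = 552.25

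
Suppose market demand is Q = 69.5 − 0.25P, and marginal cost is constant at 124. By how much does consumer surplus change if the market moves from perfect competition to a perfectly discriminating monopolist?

Consumer surplus falls by 2964.5

Inverting demand: P = 278 − 4Q.
Under competition P = MC = 124, so Q = (278 − 124)/4 = 38.5.
CS = ½·(278 − 124)·38.5 = 2964.5.
With perfect price discrimination, output is the efficient level Q = 38.5 (where demand meets MC), but every buyer pays their willingness to pay: CS = 0 and PS = total surplus.
CS = 0.
Change in consumer surplus: 0 − 2964.5 = −2964.5.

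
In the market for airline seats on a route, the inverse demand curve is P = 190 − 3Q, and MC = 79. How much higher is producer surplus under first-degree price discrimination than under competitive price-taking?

Perfect competition: P = MC = 79, so 190 − 3Q = 79 and Q = 37.
PS = (79 − 79)·37 = 0.
With perfect price discrimination, output is the efficient level Q = 37 (where demand meets MC), but every buyer pays their willingness to pay: CS = 0 and PS = total surplus.
PS = ½·(190 − 79)·37 = 2053.5.
Change in producer surplus: 2053.5 − 0 = 2053.5.

Producer surplus rises by 2053.5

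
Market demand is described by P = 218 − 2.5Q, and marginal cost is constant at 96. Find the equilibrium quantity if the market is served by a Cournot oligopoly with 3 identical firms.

Q = 36.6

In a 3-firm Cournot equilibrium, symmetry and the first-order condition give q = (218 − 96)/(10) = 12.2. So Q = 36.6 and P = 126.5.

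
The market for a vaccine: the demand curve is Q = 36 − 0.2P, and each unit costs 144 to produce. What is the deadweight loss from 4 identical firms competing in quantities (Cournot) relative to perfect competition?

Inverting demand: P = 180 − 5Q.
Perfect competition: P = MC = 144, so 180 − 5Q = 144 and Q = 7.2.
In a 4-firm Cournot equilibrium, symmetry and the first-order condition give q = (180 − 144)/(25) = 1.44. So Q = 5.76 and P = 151.2.
DWL is the triangle between Q = 5.76 and Q = 7.2: ½·(7.2 − 5.76)·(151.2 − 144) = 5.184.

DWL = 5.184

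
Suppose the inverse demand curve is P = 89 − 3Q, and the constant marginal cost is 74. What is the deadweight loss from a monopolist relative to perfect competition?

DWL = 9.375

Under competition P = MC = 74, so Q = (89 − 74)/3 = 5.
The monopolist equates marginal revenue to marginal cost: 89 − 6Q = 74, so Q = 2.5. From demand, P = 81.5.
DWL is the triangle between Q = 2.5 and Q = 5: ½·(5 − 2.5)·(81.5 − 74) = 9.375.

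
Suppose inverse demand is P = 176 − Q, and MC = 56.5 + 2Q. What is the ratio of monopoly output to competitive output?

Q_m/Q_c = 0.75

Monopoly sets MR = MC: 176 − 2Q = 56.5 + 2Q ⇒ Q = 29.875, P = 176 − 29.875 = 146.125.
Competitive equilibrium sets price equal to marginal cost: 176 − Q = 56.5 + 2Q, so Q = 239/6 and P = 817/6.
Ratio Q_m/Q_c = 29.875/(239/6) = 0.75.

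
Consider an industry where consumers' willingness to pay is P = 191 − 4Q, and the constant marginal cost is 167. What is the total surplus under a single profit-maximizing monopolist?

TS = 54

Monopoly sets MR = MC: 191 − 8Q = 167 ⇒ Q = 3, P = 191 − 4·3 = 179.
CS = ½·(191 − 179)·3 = 18; PS = (179 − 167)·3 = 36; TS = 54.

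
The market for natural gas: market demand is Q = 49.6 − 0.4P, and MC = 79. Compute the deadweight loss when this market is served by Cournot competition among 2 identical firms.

Inverting demand: P = 124 − 2.5Q.
Competitive firms price at marginal cost: P = 79, giving Q = 18.
Cournot with 2 identical firms: the symmetric best-response condition is 124 − 7.5q = 79. Each firm produces q = 6, total output Q = 12, price P = 94.
DWL is the triangle between Q = 12 and Q = 18: ½·(18 − 12)·(94 − 79) = 45.

DWL = 45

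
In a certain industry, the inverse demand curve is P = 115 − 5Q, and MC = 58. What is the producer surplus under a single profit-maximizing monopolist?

A monopolist chooses Q where MR = MC. MR = 115 − 10Q; setting this equal to 58 gives Q = 5.7 and P = 86.5.
PS = (86.5 − 58)·5.7 = 162.45.

PS = 162.45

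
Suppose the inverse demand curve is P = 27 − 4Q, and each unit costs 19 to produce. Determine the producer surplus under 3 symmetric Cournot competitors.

With 3 symmetric Cournot firms, each firm's FOC gives 27 − 16q = 19, so q = 0.5, Q = 3·0.5 = 1.5, and P = 21.
PS = (21 − 19)·1.5 = 3.

PS = 3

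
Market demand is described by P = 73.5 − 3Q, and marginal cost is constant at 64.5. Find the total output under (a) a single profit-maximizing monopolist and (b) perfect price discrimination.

The monopolist equates marginal revenue to marginal cost: 73.5 − 6Q = 64.5, so Q = 1.5. From demand, P = 69.
With perfect price discrimination, output is the efficient level Q = 3 (where demand meets MC), but every buyer pays their willingness to pay: CS = 0 and PS = total surplus.

Monopoly: Q = 1.5; Perfect PD: Q = 3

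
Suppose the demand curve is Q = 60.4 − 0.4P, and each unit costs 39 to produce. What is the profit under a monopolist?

Profit = 1254.4

Inverting demand: P = 151 − 2.5Q.
The monopolist equates marginal revenue to marginal cost: 151 − 5Q = 39, so Q = 22.4. From demand, P = 95.
Profit = (95 − 39)·22.4 = 1254.4.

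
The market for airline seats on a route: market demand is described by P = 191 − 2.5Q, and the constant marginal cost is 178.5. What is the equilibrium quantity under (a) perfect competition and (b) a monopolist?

Competition: Q = 5; Monopoly: Q = 2.5

Under competition P = MC = 178.5, so Q = (191 − 178.5)/2.5 = 5.
A monopolist chooses Q where MR = MC. MR = 191 − 5Q; setting this equal to 178.5 gives Q = 2.5 and P = 184.75.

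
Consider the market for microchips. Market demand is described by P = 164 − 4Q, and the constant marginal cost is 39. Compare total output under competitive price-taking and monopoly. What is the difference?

Q falls by 15.625

Perfect competition: P = MC = 39, so 164 − 4Q = 39 and Q = 31.25.
A monopolist chooses Q where MR = MC. MR = 164 − 8Q; setting this equal to 39 gives Q = 15.625 and P = 101.5.
Change in total output: 15.625 − 31.25 = −15.625.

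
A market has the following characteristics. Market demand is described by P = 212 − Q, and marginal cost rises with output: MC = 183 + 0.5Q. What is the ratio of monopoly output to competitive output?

Q_m/Q_c = 0.6

The monopolist equates marginal revenue to marginal cost: 212 − 2Q = 183 + 0.5Q, so Q = 11.6. From demand, P = 200.4.
Under competition P = MC: 212 − Q = 183 + 0.5Q ⇒ Q = 58/3, P = 578/3.
Ratio Q_m/Q_c = 11.6/(58/3) = 0.6.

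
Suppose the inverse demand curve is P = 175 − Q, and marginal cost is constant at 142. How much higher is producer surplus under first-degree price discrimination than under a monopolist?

The monopolist equates marginal revenue to marginal cost: 175 − 2Q = 142, so Q = 16.5. From demand, P = 158.5.
PS = (158.5 − 142)·16.5 = 272.25.
A perfectly discriminating monopolist sells every unit with P(Q) ≥ MC(Q), so output equals the competitive quantity Q = 33. Each buyer pays their reservation price, so CS = 0 and the firm captures all surplus.
PS = ½·(175 − 142)·33 = 544.5.
Change in producer surplus: 544.5 − 272.25 = 272.25.

Producer surplus rises by 272.25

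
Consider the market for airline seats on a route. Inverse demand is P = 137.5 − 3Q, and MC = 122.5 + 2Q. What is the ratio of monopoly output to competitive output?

Monopoly sets MR = MC: 137.5 − 6Q = 122.5 + 2Q ⇒ Q = 1.875, P = 137.5 − 3·1.875 = 131.875.
Under competition P = MC: 137.5 − 3Q = 122.5 + 2Q ⇒ Q = 3, P = 128.5.
Ratio Q_m/Q_c = 1.875/3 = 0.625.

Q_m/Q_c = 0.625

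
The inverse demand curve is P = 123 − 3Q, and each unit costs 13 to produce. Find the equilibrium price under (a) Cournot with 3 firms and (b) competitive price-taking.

With 3 symmetric Cournot firms, each firm's FOC gives 123 − 12q = 13, so q = 55/6, Q = 3·55/6 = 27.5, and P = 40.5.
Perfect competition: P = MC = 13, so 123 − 3Q = 13 and Q = 110/3.

Cournot: P = 40.5; Competition: P = 13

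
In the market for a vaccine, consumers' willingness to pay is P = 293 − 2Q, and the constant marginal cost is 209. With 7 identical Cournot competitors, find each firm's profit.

π_i = 55.125

In a 7-firm Cournot equilibrium, symmetry and the first-order condition give q = (293 − 209)/(16) = 5.25. So Q = 36.75 and P = 219.5.
Each firm's profit = (219.5 − 209)·5.25 = 55.125.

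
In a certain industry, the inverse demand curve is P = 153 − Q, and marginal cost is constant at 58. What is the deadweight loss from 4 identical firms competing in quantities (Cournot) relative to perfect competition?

Under competition P = MC = 58, so Q = (153 − 58)/1 = 95.
With 4 symmetric Cournot firms, each firm's FOC gives 153 − 5q = 58, so q = 19, Q = 4·19 = 76, and P = 77.
DWL is the triangle between Q = 76 and Q = 95: ½·(95 − 76)·(77 − 58) = 180.5.

DWL = 180.5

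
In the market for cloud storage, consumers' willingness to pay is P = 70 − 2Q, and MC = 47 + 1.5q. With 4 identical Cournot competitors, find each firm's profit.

π_i = 11

Cournot with 4 identical firms: the symmetric best-response condition is 70 − 10q = 47 + 1.5q. Each firm produces q = 2, total output Q = 8, price P = 54.
Each firm's profit = 54·2 − (47·2 + ½·1.5·2²) = 11.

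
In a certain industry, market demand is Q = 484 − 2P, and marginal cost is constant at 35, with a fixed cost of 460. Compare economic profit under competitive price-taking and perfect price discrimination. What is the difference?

π rises by 42849

Inverting demand: P = 242 − 0.5Q.
Perfect competition: P = MC = 35, so 242 − 0.5Q = 35 and Q = 414.
Profit = (35 − 35)·414 − 460 = −460.
A perfectly discriminating monopolist sells every unit with P(Q) ≥ MC(Q), so output equals the competitive quantity Q = 414. Each buyer pays their reservation price, so CS = 0 and the firm captures all surplus.
PS equals the full surplus area, 42849. Profit = 42849 − 460 = 42389.
Change in economic profit: 42389 − −460 = 42849.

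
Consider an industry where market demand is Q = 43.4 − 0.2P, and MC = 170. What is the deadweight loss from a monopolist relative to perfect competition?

Inverting demand: P = 217 − 5Q.
Under competition P = MC = 170, so Q = (217 − 170)/5 = 9.4.
The monopolist equates marginal revenue to marginal cost: 217 − 10Q = 170, so Q = 4.7. From demand, P = 193.5.
DWL is the triangle between Q = 4.7 and Q = 9.4: ½·(9.4 − 4.7)·(193.5 − 170) = 55.225.

DWL = 55.225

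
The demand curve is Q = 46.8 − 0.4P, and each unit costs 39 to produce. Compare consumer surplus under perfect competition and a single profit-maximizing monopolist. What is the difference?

CS falls by 912.6

Inverting demand: P = 117 − 2.5Q.
Competitive firms price at marginal cost: P = 39, giving Q = 31.2.
CS = ½·(117 − 39)·31.2 = 1216.8.
The monopolist equates marginal revenue to marginal cost: 117 − 5Q = 39, so Q = 15.6. From demand, P = 78.
CS = ½·(117 − 78)·15.6 = 304.2.
Change in consumer surplus: 304.2 − 1216.8 = −912.6.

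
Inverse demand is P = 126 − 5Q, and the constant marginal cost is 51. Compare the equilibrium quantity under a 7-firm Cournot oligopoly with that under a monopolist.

With 7 symmetric Cournot firms, each firm's FOC gives 126 − 40q = 51, so q = 1.875, Q = 7·1.875 = 13.125, and P = 60.375.
A monopolist chooses Q where MR = MC. MR = 126 − 10Q; setting this equal to 51 gives Q = 7.5 and P = 88.5.

Cournot: Q = 13.125; Monopoly: Q = 7.5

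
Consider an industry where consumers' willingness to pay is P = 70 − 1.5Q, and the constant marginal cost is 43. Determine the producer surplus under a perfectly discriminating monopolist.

With perfect price discrimination, output is the efficient level Q = 18 (where demand meets MC), but every buyer pays their willingness to pay: CS = 0 and PS = total surplus.
PS = ½·(70 − 43)·18 = 243.

PS = 243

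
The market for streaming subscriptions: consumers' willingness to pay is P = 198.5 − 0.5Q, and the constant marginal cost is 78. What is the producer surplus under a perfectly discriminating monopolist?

PS = 14520.25

A perfectly discriminating monopolist sells every unit with P(Q) ≥ MC(Q), so output equals the competitive quantity Q = 241. Each buyer pays their reservation price, so CS = 0 and the firm captures all surplus.
PS = ½·(198.5 − 78)·241 = 14520.25.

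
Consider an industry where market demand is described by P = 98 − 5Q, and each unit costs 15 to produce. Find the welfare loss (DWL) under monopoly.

Perfect competition: P = MC = 15, so 98 − 5Q = 15 and Q = 16.6.
Monopoly sets MR = MC: 98 − 10Q = 15 ⇒ Q = 8.3, P = 98 − 5·8.3 = 56.5.
DWL is the triangle between Q = 8.3 and Q = 16.6: ½·(16.6 − 8.3)·(56.5 − 15) = 172.225.

DWL = 172.225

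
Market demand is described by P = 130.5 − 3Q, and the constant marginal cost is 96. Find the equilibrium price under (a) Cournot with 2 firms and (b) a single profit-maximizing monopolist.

Cournot: P = 107.5; Monopoly: P = 113.25

In a 2-firm Cournot equilibrium, symmetry and the first-order condition give q = (130.5 − 96)/(9) = 23/6. So Q = 23/3 and P = 107.5.
A monopolist chooses Q where MR = MC. MR = 130.5 − 6Q; setting this equal to 96 gives Q = 5.75 and P = 113.25.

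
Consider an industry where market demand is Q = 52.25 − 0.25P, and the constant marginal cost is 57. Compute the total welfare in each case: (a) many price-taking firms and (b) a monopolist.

Inverting demand: P = 209 − 4Q.
Under competition P = MC = 57, so Q = (209 − 57)/4 = 38.
CS = ½·(209 − 57)·38 = 2888; PS = (57 − 57)·38 = 0; TS = 2888.
A monopolist chooses Q where MR = MC. MR = 209 − 8Q; setting this equal to 57 gives Q = 19 and P = 133.
CS = ½·(209 − 133)·19 = 722; PS = (133 − 57)·19 = 1444; TS = 2166.

Competition: TS = 2888; Monopoly: TS = 2166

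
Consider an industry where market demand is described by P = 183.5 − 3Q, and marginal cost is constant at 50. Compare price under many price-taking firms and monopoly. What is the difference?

Price rises by 66.75

Competitive firms price at marginal cost: P = 50, giving Q = 44.5.
A monopolist chooses Q where MR = MC. MR = 183.5 − 6Q; setting this equal to 50 gives Q = 22.25 and P = 116.75.
Change in price: 116.75 − 50 = 66.75.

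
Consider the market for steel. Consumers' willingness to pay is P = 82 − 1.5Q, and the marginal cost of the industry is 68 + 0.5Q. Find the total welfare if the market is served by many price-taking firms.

Competitive equilibrium sets price equal to marginal cost: 82 − 1.5Q = 68 + 0.5Q, so Q = 7 and P = 71.5.
CS = ½·(82 − 71.5)·7 = 36.75; PS = (71.5·7 − 68·7 − ½·0.5·7²) = 12.25; TS = 49.

TS = 49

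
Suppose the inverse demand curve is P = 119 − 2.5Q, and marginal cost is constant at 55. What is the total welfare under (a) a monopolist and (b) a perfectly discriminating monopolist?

Monopoly: TS = 614.4; Perfect PD: TS = 819.2

Monopoly sets MR = MC: 119 − 5Q = 55 ⇒ Q = 12.8, P = 119 − 2.5·12.8 = 87.
CS = ½·(119 − 87)·12.8 = 204.8; PS = (87 − 55)·12.8 = 409.6; TS = 614.4.
Under first-degree price discrimination the firm charges each unit its demand price and produces up to where P = MC, i.e. Q = 25.6. Consumer surplus is zero; producer surplus equals total surplus.
TS = 819.2 (equal to competitive TS).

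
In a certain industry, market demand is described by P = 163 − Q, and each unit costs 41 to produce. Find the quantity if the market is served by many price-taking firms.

Q = 122

Under competition P = MC = 41, so Q = (163 − 41)/1 = 122.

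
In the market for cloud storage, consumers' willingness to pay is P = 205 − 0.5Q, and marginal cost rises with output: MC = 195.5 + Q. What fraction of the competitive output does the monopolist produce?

Q_m/Q_c = 0.75

The monopolist equates marginal revenue to marginal cost: 205 − Q = 195.5 + Q, so Q = 4.75. From demand, P = 202.625.
Competitive equilibrium sets price equal to marginal cost: 205 − 0.5Q = 195.5 + Q, so Q = 19/3 and P = 1211/6.
Ratio Q_m/Q_c = 4.75/(19/3) = 0.75.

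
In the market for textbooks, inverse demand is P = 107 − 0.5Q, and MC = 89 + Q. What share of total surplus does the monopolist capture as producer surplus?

PS/TS = 0.8

The monopolist equates marginal revenue to marginal cost: 107 − Q = 89 + Q, so Q = 9. From demand, P = 102.5.
CS = ½·(107 − 102.5)·9 = 20.25.
PS = P·Q − VC(Q) = 102.5·9 − (89·9 + ½·1·9²) = 81.
Share captured = PS/TS = 81/101.25 = 0.8.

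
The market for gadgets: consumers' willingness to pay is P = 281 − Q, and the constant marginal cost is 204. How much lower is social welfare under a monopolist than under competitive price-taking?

Social welfare falls by 741.125

Competitive firms price at marginal cost: P = 204, giving Q = 77.
CS = ½·(281 − 204)·77 = 2964.5; PS = (204 − 204)·77 = 0; TS = 2964.5.
The monopolist equates marginal revenue to marginal cost: 281 − 2Q = 204, so Q = 38.5. From demand, P = 242.5.
CS = ½·(281 − 242.5)·38.5 = 741.125; PS = (242.5 − 204)·38.5 = 1482.25; TS = 2223.375.
Change in social welfare: 2223.375 − 2964.5 = −741.125.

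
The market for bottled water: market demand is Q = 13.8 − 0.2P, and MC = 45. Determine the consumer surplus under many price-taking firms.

Inverting demand: P = 69 − 5Q.
Under competition P = MC = 45, so Q = (69 − 45)/5 = 4.8.
CS = ½·(69 − 45)·4.8 = 57.6.

CS = 57.6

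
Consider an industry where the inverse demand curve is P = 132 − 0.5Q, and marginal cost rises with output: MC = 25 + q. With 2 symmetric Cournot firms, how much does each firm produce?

In a 2-firm Cournot equilibrium, symmetry and the first-order condition give q = (132 − 25)/(2.5) = 42.8. So Q = 85.6 and P = 89.2.

q_i = 42.8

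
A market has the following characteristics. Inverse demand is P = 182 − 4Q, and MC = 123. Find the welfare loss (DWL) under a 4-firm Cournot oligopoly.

Perfect competition: P = MC = 123, so 182 − 4Q = 123 and Q = 14.75.
In a 4-firm Cournot equilibrium, symmetry and the first-order condition give q = (182 − 123)/(20) = 2.95. So Q = 11.8 and P = 134.8.
DWL is the triangle between Q = 11.8 and Q = 14.75: ½·(14.75 − 11.8)·(134.8 − 123) = 17.405.

DWL = 17.405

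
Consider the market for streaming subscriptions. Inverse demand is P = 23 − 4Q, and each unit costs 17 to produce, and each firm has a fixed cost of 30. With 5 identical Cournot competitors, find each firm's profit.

Cournot with 5 identical firms: the symmetric best-response condition is 23 − 24q = 17. Each firm produces q = 0.25, total output Q = 1.25, price P = 18.
Each firm's profit = (18 − 17)·0.25 − 30 = −29.75.

π_i = −29.75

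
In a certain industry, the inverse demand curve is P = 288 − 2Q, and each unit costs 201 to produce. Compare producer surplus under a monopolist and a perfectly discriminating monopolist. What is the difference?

Producer surplus rises by 946.125

Monopoly sets MR = MC: 288 − 4Q = 201 ⇒ Q = 21.75, P = 288 − 2·21.75 = 244.5.
PS = (244.5 − 201)·21.75 = 946.125.
A perfectly discriminating monopolist sells every unit with P(Q) ≥ MC(Q), so output equals the competitive quantity Q = 43.5. Each buyer pays their reservation price, so CS = 0 and the firm captures all surplus.
PS = ½·(288 − 201)·43.5 = 1892.25.
Change in producer surplus: 1892.25 − 946.125 = 946.125.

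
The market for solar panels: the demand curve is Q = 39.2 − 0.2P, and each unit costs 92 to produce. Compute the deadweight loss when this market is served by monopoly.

Inverting demand: P = 196 − 5Q.
Perfect competition: P = MC = 92, so 196 − 5Q = 92 and Q = 20.8.
The monopolist equates marginal revenue to marginal cost: 196 − 10Q = 92, so Q = 10.4. From demand, P = 144.
DWL is the triangle between Q = 10.4 and Q = 20.8: ½·(20.8 − 10.4)·(144 − 92) = 270.4.

DWL = 270.4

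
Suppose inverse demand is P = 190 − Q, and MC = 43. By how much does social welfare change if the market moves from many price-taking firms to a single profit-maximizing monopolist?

Social welfare falls by 2701.125

Perfect competition: P = MC = 43, so 190 − Q = 43 and Q = 147.
CS = ½·(190 − 43)·147 = 10804.5; PS = (43 − 43)·147 = 0; TS = 10804.5.
The monopolist equates marginal revenue to marginal cost: 190 − 2Q = 43, so Q = 73.5. From demand, P = 116.5.
CS = ½·(190 − 116.5)·73.5 = 2701.125; PS = (116.5 − 43)·73.5 = 5402.25; TS = 8103.375.
Change in social welfare: 8103.375 − 10804.5 = −2701.125.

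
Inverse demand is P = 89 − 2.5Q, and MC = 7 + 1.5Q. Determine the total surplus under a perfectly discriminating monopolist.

Under first-degree price discrimination the firm charges each unit its demand price and produces up to where P = MC, i.e. Q = 20.5. Consumer surplus is zero; producer surplus equals total surplus.
TS = 840.5 (equal to competitive TS).

TS = 840.5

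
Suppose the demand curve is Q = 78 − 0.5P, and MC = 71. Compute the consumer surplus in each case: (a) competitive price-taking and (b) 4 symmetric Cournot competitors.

Inverting demand: P = 156 − 2Q.
Under competition P = MC = 71, so Q = (156 − 71)/2 = 42.5.
CS = ½·(156 − 71)·42.5 = 1806.25.
In a 4-firm Cournot equilibrium, symmetry and the first-order condition give q = (156 − 71)/(10) = 8.5. So Q = 34 and P = 88.
CS = ½·(156 − 88)·34 = 1156.

Competition: CS = 1806.25; Cournot: CS = 1156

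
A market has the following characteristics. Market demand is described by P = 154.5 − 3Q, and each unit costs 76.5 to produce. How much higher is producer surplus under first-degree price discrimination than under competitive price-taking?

Producer surplus rises by 1014

Perfect competition: P = MC = 76.5, so 154.5 − 3Q = 76.5 and Q = 26.
PS = (76.5 − 76.5)·26 = 0.
Under first-degree price discrimination the firm charges each unit its demand price and produces up to where P = MC, i.e. Q = 26. Consumer surplus is zero; producer surplus equals total surplus.
PS = ½·(154.5 − 76.5)·26 = 1014.
Change in producer surplus: 1014 − 0 = 1014.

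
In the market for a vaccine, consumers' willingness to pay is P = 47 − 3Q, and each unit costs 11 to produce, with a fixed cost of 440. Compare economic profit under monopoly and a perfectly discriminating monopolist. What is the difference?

π rises by 108

The monopolist equates marginal revenue to marginal cost: 47 − 6Q = 11, so Q = 6. From demand, P = 29.
Profit = (29 − 11)·6 − 440 = −332.
A perfectly discriminating monopolist sells every unit with P(Q) ≥ MC(Q), so output equals the competitive quantity Q = 12. Each buyer pays their reservation price, so CS = 0 and the firm captures all surplus.
PS equals the full surplus area, 216. Profit = 216 − 440 = −224.
Change in economic profit: −224 − −332 = 108.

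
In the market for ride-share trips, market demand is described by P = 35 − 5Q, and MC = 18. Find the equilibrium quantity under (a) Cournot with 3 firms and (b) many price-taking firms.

With 3 symmetric Cournot firms, each firm's FOC gives 35 − 20q = 18, so q = 0.85, Q = 3·0.85 = 2.55, and P = 22.25.
Perfect competition: P = MC = 18, so 35 − 5Q = 18 and Q = 3.4.

Cournot: Q = 2.55; Competition: Q = 3.4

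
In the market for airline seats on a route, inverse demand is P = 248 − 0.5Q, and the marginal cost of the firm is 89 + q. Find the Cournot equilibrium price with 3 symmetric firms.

P = 168.5

In a 3-firm Cournot equilibrium, symmetry and the first-order condition give q = (248 − 89)/(3) = 53. So Q = 159 and P = 168.5.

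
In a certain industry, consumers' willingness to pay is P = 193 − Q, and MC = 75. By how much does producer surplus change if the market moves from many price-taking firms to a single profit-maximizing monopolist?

Under competition P = MC = 75, so Q = (193 − 75)/1 = 118.
PS = (75 − 75)·118 = 0.
Monopoly sets MR = MC: 193 − 2Q = 75 ⇒ Q = 59, P = 193 − 59 = 134.
PS = (134 − 75)·59 = 3481.
Change in producer surplus: 3481 − 0 = 3481.

Producer surplus rises by 3481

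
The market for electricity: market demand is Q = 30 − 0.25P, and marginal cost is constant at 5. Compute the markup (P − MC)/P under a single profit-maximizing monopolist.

Lerner index = 0.92

Inverting demand: P = 120 − 4Q.
The monopolist equates marginal revenue to marginal cost: 120 − 8Q = 5, so Q = 14.375. From demand, P = 62.5.
Lerner index = (P − MC)/P = (62.5 − 5)/62.5 = 0.92.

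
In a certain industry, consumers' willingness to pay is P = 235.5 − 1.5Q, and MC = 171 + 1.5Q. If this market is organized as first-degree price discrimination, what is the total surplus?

Under first-degree price discrimination the firm charges each unit its demand price and produces up to where P = MC, i.e. Q = 21.5. Consumer surplus is zero; producer surplus equals total surplus.
TS = 693.375 (equal to competitive TS).

TS = 693.375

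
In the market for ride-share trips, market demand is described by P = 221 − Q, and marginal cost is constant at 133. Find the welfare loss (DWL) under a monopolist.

Under competition P = MC = 133, so Q = (221 − 133)/1 = 88.
The monopolist equates marginal revenue to marginal cost: 221 − 2Q = 133, so Q = 44. From demand, P = 177.
DWL is the triangle between Q = 44 and Q = 88: ½·(88 − 44)·(177 − 133) = 968.

DWL = 968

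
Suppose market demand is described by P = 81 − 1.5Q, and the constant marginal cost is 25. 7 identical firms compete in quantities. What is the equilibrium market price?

P = 32

With 7 symmetric Cournot firms, each firm's FOC gives 81 − 12q = 25, so q = 14/3, Q = 7·14/3 = 98/3, and P = 32.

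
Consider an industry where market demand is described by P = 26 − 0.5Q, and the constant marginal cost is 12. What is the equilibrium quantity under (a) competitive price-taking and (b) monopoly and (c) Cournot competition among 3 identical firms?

Competitive firms price at marginal cost: P = 12, giving Q = 28.
The monopolist equates marginal revenue to marginal cost: 26 − Q = 12, so Q = 14. From demand, P = 19.
Cournot with 3 identical firms: the symmetric best-response condition is 26 − 2q = 12. Each firm produces q = 7, total output Q = 21, price P = 15.5.

Competition: Q = 28; Monopoly: Q = 14; Cournot: Q = 21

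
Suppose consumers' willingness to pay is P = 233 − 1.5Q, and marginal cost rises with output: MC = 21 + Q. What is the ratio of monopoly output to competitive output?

Monopoly sets MR = MC: 233 − 3Q = 21 + Q ⇒ Q = 53, P = 233 − 1.5·53 = 153.5.
Competitive equilibrium sets price equal to marginal cost: 233 − 1.5Q = 21 + Q, so Q = 84.8 and P = 105.8.
Ratio Q_m/Q_c = 53/84.8 = 0.625.

Q_m/Q_c = 0.625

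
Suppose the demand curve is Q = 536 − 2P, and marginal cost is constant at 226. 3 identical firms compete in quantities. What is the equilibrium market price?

P = 236.5

Inverting demand: P = 268 − 0.5Q.
Cournot with 3 identical firms: the symmetric best-response condition is 268 − 2q = 226. Each firm produces q = 21, total output Q = 63, price P = 236.5.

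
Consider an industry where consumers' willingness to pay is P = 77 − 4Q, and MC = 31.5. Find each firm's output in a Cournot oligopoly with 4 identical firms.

q_i = 2.275

Cournot with 4 identical firms: the symmetric best-response condition is 77 − 20q = 31.5. Each firm produces q = 2.275, total output Q = 9.1, price P = 40.6.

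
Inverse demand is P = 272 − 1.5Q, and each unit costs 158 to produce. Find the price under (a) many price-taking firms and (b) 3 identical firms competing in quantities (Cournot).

Under competition P = MC = 158, so Q = (272 − 158)/1.5 = 76.
Cournot with 3 identical firms: the symmetric best-response condition is 272 − 6q = 158. Each firm produces q = 19, total output Q = 57, price P = 186.5.

Competition: P = 158; Cournot: P = 186.5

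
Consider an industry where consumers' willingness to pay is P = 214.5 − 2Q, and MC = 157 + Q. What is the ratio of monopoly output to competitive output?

A monopolist chooses Q where MR = MC. MR = 214.5 − 4Q; setting this equal to 157 + Q gives Q = 11.5 and P = 191.5.
Competitive equilibrium sets price equal to marginal cost: 214.5 − 2Q = 157 + Q, so Q = 115/6 and P = 1057/6.
Ratio Q_m/Q_c = 11.5/(115/6) = 0.6.

Q_m/Q_c = 0.6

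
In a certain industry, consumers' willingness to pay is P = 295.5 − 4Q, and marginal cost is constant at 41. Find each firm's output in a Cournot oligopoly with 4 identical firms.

q_i = 12.725

Cournot with 4 identical firms: the symmetric best-response condition is 295.5 − 20q = 41. Each firm produces q = 12.725, total output Q = 50.9, price P = 91.9.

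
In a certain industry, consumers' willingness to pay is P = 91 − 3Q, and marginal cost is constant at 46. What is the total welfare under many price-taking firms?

TS = 337.5

Competitive firms price at marginal cost: P = 46, giving Q = 15.
CS = ½·(91 − 46)·15 = 337.5; PS = (46 − 46)·15 = 0; TS = 337.5.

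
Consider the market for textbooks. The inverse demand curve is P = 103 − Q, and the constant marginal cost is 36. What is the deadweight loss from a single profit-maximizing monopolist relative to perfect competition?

Under competition P = MC = 36, so Q = (103 − 36)/1 = 67.
The monopolist equates marginal revenue to marginal cost: 103 − 2Q = 36, so Q = 33.5. From demand, P = 69.5.
DWL is the triangle between Q = 33.5 and Q = 67: ½·(67 − 33.5)·(69.5 − 36) = 561.125.

DWL = 561.125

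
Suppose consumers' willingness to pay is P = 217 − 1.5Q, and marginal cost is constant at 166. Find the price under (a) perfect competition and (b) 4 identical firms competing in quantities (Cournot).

Perfect competition: P = MC = 166, so 217 − 1.5Q = 166 and Q = 34.
Cournot with 4 identical firms: the symmetric best-response condition is 217 − 7.5q = 166. Each firm produces q = 6.8, total output Q = 27.2, price P = 176.2.

Competition: P = 166; Cournot: P = 176.2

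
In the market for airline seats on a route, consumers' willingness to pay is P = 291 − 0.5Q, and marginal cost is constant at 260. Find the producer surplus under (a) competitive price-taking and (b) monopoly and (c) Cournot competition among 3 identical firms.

Under competition P = MC = 260, so Q = (291 − 260)/0.5 = 62.
PS = (260 − 260)·62 = 0.
Monopoly sets MR = MC: 291 − Q = 260 ⇒ Q = 31, P = 291 − 0.5·31 = 275.5.
PS = (275.5 − 260)·31 = 480.5.
In a 3-firm Cournot equilibrium, symmetry and the first-order condition give q = (291 − 260)/(2) = 15.5. So Q = 46.5 and P = 267.75.
PS = (267.75 − 260)·46.5 = 360.375.

Competition: PS = 0; Monopoly: PS = 480.5; Cournot: PS = 360.375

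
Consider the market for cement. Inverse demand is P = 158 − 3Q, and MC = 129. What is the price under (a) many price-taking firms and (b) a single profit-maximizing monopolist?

Competitive firms price at marginal cost: P = 129, giving Q = 29/3.
A monopolist chooses Q where MR = MC. MR = 158 − 6Q; setting this equal to 129 gives Q = 29/6 and P = 143.5.

Competition: P = 129; Monopoly: P = 143.5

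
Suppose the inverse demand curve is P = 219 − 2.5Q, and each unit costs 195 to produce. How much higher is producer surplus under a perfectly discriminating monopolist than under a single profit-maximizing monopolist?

PS rises by 57.6

Monopoly sets MR = MC: 219 − 5Q = 195 ⇒ Q = 4.8, P = 219 − 2.5·4.8 = 207.
PS = (207 − 195)·4.8 = 57.6.
With perfect price discrimination, output is the efficient level Q = 9.6 (where demand meets MC), but every buyer pays their willingness to pay: CS = 0 and PS = total surplus.
PS = ½·(219 − 195)·9.6 = 115.2.
Change in producer surplus: 115.2 − 57.6 = 57.6.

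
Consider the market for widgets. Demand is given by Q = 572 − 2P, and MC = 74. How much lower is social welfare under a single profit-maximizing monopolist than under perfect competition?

TS falls by 11236

Inverting demand: P = 286 − 0.5Q.
Perfect competition: P = MC = 74, so 286 − 0.5Q = 74 and Q = 424.
CS = ½·(286 − 74)·424 = 44944; PS = (74 − 74)·424 = 0; TS = 44944.
Monopoly sets MR = MC: 286 − Q = 74 ⇒ Q = 212, P = 286 − 0.5·212 = 180.
CS = ½·(286 − 180)·212 = 11236; PS = (180 − 74)·212 = 22472; TS = 33708.
Change in social welfare: 33708 − 44944 = −11236.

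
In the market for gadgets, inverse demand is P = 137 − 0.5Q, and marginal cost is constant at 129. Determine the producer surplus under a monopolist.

PS = 32

The monopolist equates marginal revenue to marginal cost: 137 − Q = 129, so Q = 8. From demand, P = 133.
PS = (133 − 129)·8 = 32.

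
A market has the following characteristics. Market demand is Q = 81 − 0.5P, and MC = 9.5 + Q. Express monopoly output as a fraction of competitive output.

Inverting demand: P = 162 − 2Q.
The monopolist equates marginal revenue to marginal cost: 162 − 4Q = 9.5 + Q, so Q = 30.5. From demand, P = 101.
Competitive equilibrium sets price equal to marginal cost: 162 − 2Q = 9.5 + Q, so Q = 305/6 and P = 181/3.
Ratio Q_m/Q_c = 30.5/(305/6) = 0.6.

Q_m/Q_c = 0.6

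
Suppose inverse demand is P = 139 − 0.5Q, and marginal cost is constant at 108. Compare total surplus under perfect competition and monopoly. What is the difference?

Competitive firms price at marginal cost: P = 108, giving Q = 62.
CS = ½·(139 − 108)·62 = 961; PS = (108 − 108)·62 = 0; TS = 961.
A monopolist chooses Q where MR = MC. MR = 139 − Q; setting this equal to 108 gives Q = 31 and P = 123.5.
CS = ½·(139 − 123.5)·31 = 240.25; PS = (123.5 − 108)·31 = 480.5; TS = 720.75.
Change in total surplus: 720.75 − 961 = −240.25.

Total surplus falls by 240.25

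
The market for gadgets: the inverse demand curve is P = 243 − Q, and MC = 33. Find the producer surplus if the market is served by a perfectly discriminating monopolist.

PS = 22050

A perfectly discriminating monopolist sells every unit with P(Q) ≥ MC(Q), so output equals the competitive quantity Q = 210. Each buyer pays their reservation price, so CS = 0 and the firm captures all surplus.
PS = ½·(243 − 33)·210 = 22050.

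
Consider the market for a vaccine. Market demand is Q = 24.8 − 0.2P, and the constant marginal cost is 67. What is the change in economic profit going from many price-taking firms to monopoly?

Inverting demand: P = 124 − 5Q.
Under competition P = MC = 67, so Q = (124 − 67)/5 = 11.4.
Profit = (67 − 67)·11.4 = 0.
The monopolist equates marginal revenue to marginal cost: 124 − 10Q = 67, so Q = 5.7. From demand, P = 95.5.
Profit = (95.5 − 67)·5.7 = 162.45.
Change in economic profit: 162.45 − 0 = 162.45.

Economic profit rises by 162.45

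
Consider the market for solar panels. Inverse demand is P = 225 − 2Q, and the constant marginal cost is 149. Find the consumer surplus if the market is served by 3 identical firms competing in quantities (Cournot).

Cournot with 3 identical firms: the symmetric best-response condition is 225 − 8q = 149. Each firm produces q = 9.5, total output Q = 28.5, price P = 168.
CS = ½·(225 − 168)·28.5 = 812.25.

CS = 812.25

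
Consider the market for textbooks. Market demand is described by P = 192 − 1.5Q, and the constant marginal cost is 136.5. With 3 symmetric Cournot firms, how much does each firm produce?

q_i = 9.25

With 3 symmetric Cournot firms, each firm's FOC gives 192 − 6q = 136.5, so q = 9.25, Q = 3·9.25 = 27.75, and P = 150.375.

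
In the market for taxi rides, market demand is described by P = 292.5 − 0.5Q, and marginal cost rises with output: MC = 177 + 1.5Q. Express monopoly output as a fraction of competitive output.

Q_m/Q_c = 0.8

A monopolist chooses Q where MR = MC. MR = 292.5 − Q; setting this equal to 177 + 1.5Q gives Q = 46.2 and P = 269.4.
Under competition P = MC: 292.5 − 0.5Q = 177 + 1.5Q ⇒ Q = 57.75, P = 263.625.
Ratio Q_m/Q_c = 46.2/57.75 = 0.8.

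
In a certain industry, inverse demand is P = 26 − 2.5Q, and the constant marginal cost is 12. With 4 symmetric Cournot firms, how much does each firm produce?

q_i = 1.12

With 4 symmetric Cournot firms, each firm's FOC gives 26 − 12.5q = 12, so q = 1.12, Q = 4·1.12 = 4.48, and P = 14.8.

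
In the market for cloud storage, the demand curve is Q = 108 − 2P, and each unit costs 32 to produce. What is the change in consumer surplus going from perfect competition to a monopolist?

Inverting demand: P = 54 − 0.5Q.
Under competition P = MC = 32, so Q = (54 − 32)/0.5 = 44.
CS = ½·(54 − 32)·44 = 484.
A monopolist chooses Q where MR = MC. MR = 54 − Q; setting this equal to 32 gives Q = 22 and P = 43.
CS = ½·(54 − 43)·22 = 121.
Change in consumer surplus: 121 − 484 = −363.

CS falls by 363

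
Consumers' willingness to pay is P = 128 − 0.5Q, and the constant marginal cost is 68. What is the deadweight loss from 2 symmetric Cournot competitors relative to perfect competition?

DWL = 400

Under competition P = MC = 68, so Q = (128 − 68)/0.5 = 120.
With 2 symmetric Cournot firms, each firm's FOC gives 128 − 1.5q = 68, so q = 40, Q = 2·40 = 80, and P = 88.
DWL is the triangle between Q = 80 and Q = 120: ½·(120 − 80)·(88 − 68) = 400.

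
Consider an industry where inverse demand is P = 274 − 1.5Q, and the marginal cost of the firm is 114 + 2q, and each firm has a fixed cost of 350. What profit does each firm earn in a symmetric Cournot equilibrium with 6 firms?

Cournot with 6 identical firms: the symmetric best-response condition is 274 − 10.5q = 114 + 2q. Each firm produces q = 12.8, total output Q = 76.8, price P = 158.8.
Each firm's profit = 158.8·12.8 − (114·12.8 + ½·2·12.8²) − 350 = 59.6.

π_i = 59.6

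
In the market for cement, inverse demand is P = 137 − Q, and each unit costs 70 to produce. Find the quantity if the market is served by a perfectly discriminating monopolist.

Q = 67

With perfect price discrimination, output is the efficient level Q = 67 (where demand meets MC), but every buyer pays their willingness to pay: CS = 0 and PS = total surplus.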